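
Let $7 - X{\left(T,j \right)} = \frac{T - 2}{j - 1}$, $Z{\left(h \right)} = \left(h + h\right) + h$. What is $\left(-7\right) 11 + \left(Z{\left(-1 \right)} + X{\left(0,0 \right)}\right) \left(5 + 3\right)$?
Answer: $-61$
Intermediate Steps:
$Z{\left(h \right)} = 3 h$ ($Z{\left(h \right)} = 2 h + h = 3 h$)
$X{\left(T,j \right)} = 7 - \frac{-2 + T}{-1 + j}$ ($X{\left(T,j \right)} = 7 - \frac{T - 2}{j - 1} = 7 - \frac{-2 + T}{-1 + j}$)
$\left(-7\right) 11 + \left(Z{\left(-1 \right)} + X{\left(0,0 \right)}\right) \left(5 + 3\right) = \left(-7\right) 11 + \left(3 \left(-1\right) + \frac{-5 - 0 + 7 \cdot 0}{-1 + 0}\right) \left(5 + 3\right) = -77 + \left(-3 + \frac{-5 + 0 + 0}{-1}\right) 8 = -77 + \left(-3 - -5\right) 8 = -77 + \left(-3 + 5\right) 8 = -77 + 2 \cdot 8 = -77 + 16 = -61$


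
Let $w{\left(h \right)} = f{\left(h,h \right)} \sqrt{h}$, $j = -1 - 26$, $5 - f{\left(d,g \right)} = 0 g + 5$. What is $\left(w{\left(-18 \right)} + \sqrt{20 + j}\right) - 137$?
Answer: $-137 + i \sqrt{7} \approx -137.0 + 2.6458 i$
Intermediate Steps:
$f{\left(d,g \right)} = 0$ ($f{\left(d,g \right)} = 5 - \left(0 g + 5\right) = 5 - \left(0 + 5\right) = 5 - 5 = 0$)
$j = -27$
$w{\left(h \right)} = 0$ ($w{\left(h \right)} = 0 \sqrt{h} = 0$)
$\left(w{\left(-18 \right)} + \sqrt{20 + j}\right) - 137 = \left(0 + \sqrt{20 - 27}\right) - 137 = \left(0 + \sqrt{-7}\right) - 137 = \left(0 + i \sqrt{7}\right) - 137 = i \sqrt{7} - 137 = -137 + i \sqrt{7}$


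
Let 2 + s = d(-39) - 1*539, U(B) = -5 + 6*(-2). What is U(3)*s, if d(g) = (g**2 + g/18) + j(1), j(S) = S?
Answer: -99841/6 ≈ -16640.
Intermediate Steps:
d(g) = 1 + g**2 + g/18 (d(g) = (g**2 + g/18) + 1 = 1 + g**2 + g/18)
U(B) = -17 (U(B) = -5 - 12 = -17)
s = 5873/6 (s = -2 + ((1 + (-39)**2 + (1/18)*(-39)) - 1*539) = -2 + ((1 + 1521 - 13/6) - 539) = -2 + (9119/6 - 539) = -2 + 5885/6 = 5873/6 ≈ 978.83)
U(3)*s = -17*5873/6 = -99841/6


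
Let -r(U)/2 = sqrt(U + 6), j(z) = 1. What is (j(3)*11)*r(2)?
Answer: -44*sqrt(2) ≈ -62.225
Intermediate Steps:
r(U) = -2*sqrt(6 + U) (r(U) = -2*sqrt(U + 6) = -2*sqrt(6 + U))
(j(3)*11)*r(2) = (1*11)*(-2*sqrt(6 + 2)) = 11*(-4*sqrt(2)) = -44*sqrt(2)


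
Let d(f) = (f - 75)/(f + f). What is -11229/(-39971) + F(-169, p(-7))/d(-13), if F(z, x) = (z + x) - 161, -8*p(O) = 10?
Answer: -686524171/7034896 ≈ -97.588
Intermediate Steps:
p(O) = -5/4 (p(O) = -⅛*10 = -5/4)
F(z, x) = -161 + x + z (F(z, x) = (x + z) - 161 = -161 + x + z)
d(f) = (-75 + f)/(2*f) (d(f) = (-75 + f)/((2*f)) = (-75 + f)*(1/(2*f)) = (-75 + f)/(2*f))
-11229/(-39971) + F(-169, p(-7))/d(-13) = -11229/(-39971) + (-161 - 5/4 - 169)/(((½)*(-75 - 13)/(-13))) = -11229*(-1/39971) - 1325/(4*((½)*(-1/13)*(-88))) = 11229/39971 - 1325/(4*44/13) = 11229/39971 - 1325/4*13/44 = 11229/39971 - 17225/176 = -686524171/7034896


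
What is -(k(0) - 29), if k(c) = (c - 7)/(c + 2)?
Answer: 65/2 ≈ 32.500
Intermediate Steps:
k(c) = (-7 + c)/(2 + c)
-(k(0) - 29) = -((-7 + 0)/(2 + 0) - 29) = -(-7/2 - 29) = -1*(-65/2) = 65/2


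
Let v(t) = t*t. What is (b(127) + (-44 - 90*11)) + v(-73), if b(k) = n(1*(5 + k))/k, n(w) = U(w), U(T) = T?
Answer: 545597/127 ≈ 4296.0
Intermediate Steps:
v(t) = t²
n(w) = w
b(k) = (5 + k)/k (b(k) = (1*(5 + k))/k = (5 + k)/k)
(b(127) + (-44 - 90*11)) + v(-73) = ((5 + 127)/127 + (-44 - 90*11)) + (-73)² = ((1/127)*132 + (-44 - 990)) + 5329 = (132/127 - 1034) + 5329 = -131186/127 + 5329 = 545597/127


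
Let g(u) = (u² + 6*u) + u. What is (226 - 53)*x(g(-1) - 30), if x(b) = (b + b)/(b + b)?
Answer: 173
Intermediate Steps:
g(u) = u² + 7*u
x(b) = 1 (x(b) = (2*b)/((2*b)) = (2*b)*(1/(2*b)) = 1)
(226 - 53)*x(g(-1) - 30) = (226 - 53)*1 = 173*1 = 173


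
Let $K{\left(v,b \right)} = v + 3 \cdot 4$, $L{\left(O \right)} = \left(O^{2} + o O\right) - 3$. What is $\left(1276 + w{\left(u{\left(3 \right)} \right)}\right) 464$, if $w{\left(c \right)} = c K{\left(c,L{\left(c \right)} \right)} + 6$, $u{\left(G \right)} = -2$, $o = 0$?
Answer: $585568$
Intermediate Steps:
$L{\left(O \right)} = -3 + O^{2}$ ($L{\left(O \right)} = \left(O^{2} + 0 O\right) - 3 = \left(O^{2} + 0\right) - 3 = O^{2} - 3 = -3 + O^{2}$)
$K{\left(v,b \right)} = 12 + v$ ($K{\left(v,b \right)} = v + 12 = 12 + v$)
$w{\left(c \right)} = 6 + c \left(12 + c\right)$ ($w{\left(c \right)} = c \left(12 + c\right) + 6 = 6 + c \left(12 + c\right)$)
$\left(1276 + w{\left(u{\left(3 \right)} \right)}\right) 464 = \left(1276 + \left(6 - 2 \left(12 - 2\right)\right)\right) 464 = \left(1276 + \left(6 - 20\right)\right) 464 = \left(1276 - 14\right) 464 = 1262 \cdot 464 = 585568$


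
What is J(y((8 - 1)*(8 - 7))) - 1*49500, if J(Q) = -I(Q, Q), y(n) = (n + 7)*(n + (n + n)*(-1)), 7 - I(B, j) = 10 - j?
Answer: -49399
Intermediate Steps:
I(B, j) = -3 + j (I(B, j) = 7 - (10 - j) = 7 + (-10 + j) = -3 + j)
y(n) = -n*(7 + n) (y(n) = (7 + n)*(n + (2*n)*(-1)) = (7 + n)*(n - 2*n) = (7 + n)*(-n) = -n*(7 + n))
J(Q) = 3 - Q (J(Q) = -(-3 + Q) = 3 - Q)
J(y((8 - 1)*(8 - 7))) - 1*49500 = (3 - (-1)*(8 - 1)*(8 - 7)*(7 + (8 - 1)*(8 - 7))) - 1*49500 = (3 - (-1)*7*1*(7 + 7*1)) - 49500 = (3 - (-1)*7*(7 + 7)) - 49500 = (3 - (-1)*7*14) - 49500 = (3 - 1*(-98)) - 49500 = (3 + 98) - 49500 = 101 - 49500 = -49399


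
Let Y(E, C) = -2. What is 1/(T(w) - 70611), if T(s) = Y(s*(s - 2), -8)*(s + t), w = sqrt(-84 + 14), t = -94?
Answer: I/(-70423*I + 2*sqrt(70)) ≈ -1.42e-5 + 3.374e-9*I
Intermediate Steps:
w = I*sqrt(70) (w = sqrt(-70) = I*sqrt(70) ≈ 8.3666*I)
T(s) = 188 - 2*s (T(s) = -2*(s - 94) = -2*(-94 + s) = 188 - 2*s)
1/(T(w) - 70611) = 1/((188 - 2*I*sqrt(70)) - 70611) = 1/(-70423 - 2*I*sqrt(70))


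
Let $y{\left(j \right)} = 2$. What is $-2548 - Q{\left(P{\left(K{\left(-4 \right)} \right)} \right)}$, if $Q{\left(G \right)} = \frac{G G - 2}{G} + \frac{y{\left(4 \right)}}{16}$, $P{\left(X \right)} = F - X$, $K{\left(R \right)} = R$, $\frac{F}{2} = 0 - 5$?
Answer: $- \frac{61019}{24} \approx -2542.5$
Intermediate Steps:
$F = -10$ ($F = 2 \left(0 - 5\right) = 2 \left(-5\right) = -10$)
$P{\left(X \right)} = -10 - X$
$Q{\left(G \right)} = \frac{1}{8} + \frac{-2 + G^{2}}{G}$ ($Q{\left(G \right)} = \frac{G G - 2}{G} + \frac{2}{16} = \frac{G^{2} - 2}{G} + 2 \cdot \frac{1}{16} = \frac{-2 + G^{2}}{G} + \frac{1}{8} = \frac{1}{8} + \frac{-2 + G^{2}}{G}$)
$-2548 - Q{\left(P{\left(K{\left(-4 \right)} \right)} \right)} = -2548 - \left(\frac{1}{8} - 6 - \frac{2}{-10 - -4}\right) = -2548 - \left(\frac{1}{8} + \left(-10 + 4\right) - \frac{2}{-10 + 4}\right) = -2548 - \left(\frac{1}{8} - 6 - \frac{2}{-6}\right) = -2548 - \left(\frac{1}{8} - 6 - - \frac{1}{3}\right) = -2548 - \left(\frac{1}{8} - 6 + \frac{1}{3}\right) = -2548 - - \frac{133}{24} = -2548 + \frac{133}{24} = - \frac{61019}{24}$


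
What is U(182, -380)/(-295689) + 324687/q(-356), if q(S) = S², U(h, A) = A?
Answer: 96054534023/37474441104 ≈ 2.5632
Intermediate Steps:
U(182, -380)/(-295689) + 324687/q(-356) = -380/(-295689) + 324687/((-356)²) = -380*(-1/295689) + 324687/126736 = 380/295689 + 324687*(1/126736) = 380/295689 + 324687/126736 = 96054534023/37474441104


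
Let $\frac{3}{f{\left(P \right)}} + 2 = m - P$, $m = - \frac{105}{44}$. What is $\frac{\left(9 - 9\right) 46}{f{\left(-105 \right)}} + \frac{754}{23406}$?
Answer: $\frac{377}{11703} \approx 0.032214$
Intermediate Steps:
$m = - \frac{105}{44}$ ($m = \left(-105\right) \frac{1}{44} = - \frac{105}{44} \approx -2.3864$)
$f{\left(P \right)} = \frac{3}{- \frac{193}{44} - P}$ ($f{\left(P \right)} = \frac{3}{-2 - \left(\frac{105}{44} + P\right)} = \frac{3}{- \frac{193}{44} - P}$)
$\frac{\left(9 - 9\right) 46}{f{\left(-105 \right)}} + \frac{754}{23406} = \frac{\left(9 - 9\right) 46}{\left(-132\right) \frac{1}{193 + 44 \left(-105\right)}} + \frac{754}{23406} = \frac{0 \cdot 46}{\left(-132\right) \frac{1}{193 - 4620}} + 754 \cdot \frac{1}{23406} = \frac{0}{\left(-132\right) \frac{1}{-4427}} + \frac{377}{11703} = \frac{0}{\left(-132\right) \left(- \frac{1}{4427}\right)} + \frac{377}{11703} = \frac{0}{\frac{132}{4427}} + \frac{377}{11703} = 0 \cdot \frac{4427}{132} + \frac{377}{11703} = 0 + \frac{377}{11703} = \frac{377}{11703}$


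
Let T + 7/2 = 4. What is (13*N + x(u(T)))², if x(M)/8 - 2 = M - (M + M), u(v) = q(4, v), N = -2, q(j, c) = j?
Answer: 1764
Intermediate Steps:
T = ½ (T = -7/2 + 4 = ½ ≈ 0.50000)
u(v) = 4
x(M) = 16 - 8*M (x(M) = 16 + 8*(M - (M + M)) = 16 + 8*(M - 2*M) = 16 + 8*(-M) = 16 - 8*M)
(13*N + x(u(T)))² = (13*(-2) + (16 - 8*4))² = (-26 + (16 - 32))² = (-26 - 16)² = (-42)² = 1764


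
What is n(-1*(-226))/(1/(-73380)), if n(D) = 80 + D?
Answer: -22454280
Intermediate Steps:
n(-1*(-226))/(1/(-73380)) = (80 - 1*(-226))/(1/(-73380)) = (80 + 226)/(-1/73380) = 306*(-73380) = -22454280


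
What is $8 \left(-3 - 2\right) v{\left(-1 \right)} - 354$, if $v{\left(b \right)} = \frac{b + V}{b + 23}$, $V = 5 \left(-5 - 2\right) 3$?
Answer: $- \frac{1774}{11} \approx -161.27$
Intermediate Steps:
$V = -105$ ($V = 5 \left(-5 - 2\right) 3 = 5 \left(-7\right) 3 = \left(-35\right) 3 = -105$)
$v{\left(b \right)} = \frac{-105 + b}{23 + b}$ ($v{\left(b \right)} = \frac{b - 105}{b + 23} = \frac{-105 + b}{23 + b}$)
$8 \left(-3 - 2\right) v{\left(-1 \right)} - 354 = 8 \left(-3 - 2\right) \frac{-105 - 1}{23 - 1} - 354 = 8 \left(-5\right) \frac{1}{22} \left(-106\right) - 354 = - 40 \cdot \frac{1}{22} \left(-106\right) - 354 = \left(-40\right) \left(- \frac{53}{11}\right) - 354 = \frac{2120}{11} - 354 = - \frac{1774}{11}$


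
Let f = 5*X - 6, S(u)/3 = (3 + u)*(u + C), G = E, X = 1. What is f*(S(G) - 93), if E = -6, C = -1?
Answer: 30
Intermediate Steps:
G = -6
S(u) = 3*(-1 + u)*(3 + u) (S(u) = 3*((3 + u)*(u - 1)) = 3*((3 + u)*(-1 + u)) = 3*((-1 + u)*(3 + u)) = 3*(-1 + u)*(3 + u))
f = -1 (f = 5*1 - 6 = 5 - 6 = -1)
f*(S(G) - 93) = -((-9 + 3*(-6)**2 + 6*(-6)) - 93) = -((-9 + 3*36 - 36) - 93) = -((-9 + 108 - 36) - 93) = -(63 - 93) = -1*(-30) = 30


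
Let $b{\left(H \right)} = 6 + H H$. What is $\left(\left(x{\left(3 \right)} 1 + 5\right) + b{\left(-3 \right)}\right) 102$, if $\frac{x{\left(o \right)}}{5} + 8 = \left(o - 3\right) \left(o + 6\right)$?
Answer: $-2040$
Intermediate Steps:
$x{\left(o \right)} = -40 + 5 \left(-3 + o\right) \left(6 + o\right)$ ($x{\left(o \right)} = -40 + 5 \left(o - 3\right) \left(o + 6\right) = -40 + 5 \left(-3 + o\right) \left(6 + o\right)$)
$b{\left(H \right)} = 6 + H^{2}$
$\left(\left(x{\left(3 \right)} 1 + 5\right) + b{\left(-3 \right)}\right) 102 = \left(\left(\left(-130 + 5 \cdot 3^{2} + 15 \cdot 3\right) 1 + 5\right) + \left(6 + \left(-3\right)^{2}\right)\right) 102 = \left(\left(\left(-130 + 5 \cdot 9 + 45\right) 1 + 5\right) + \left(6 + 9\right)\right) 102 = \left(\left(\left(-130 + 45 + 45\right) 1 + 5\right) + 15\right) 102 = \left(\left(\left(-40\right) 1 + 5\right) + 15\right) 102 = \left(\left(-40 + 5\right) + 15\right) 102 = \left(-35 + 15\right) 102 = \left(-20\right) 102 = -2040$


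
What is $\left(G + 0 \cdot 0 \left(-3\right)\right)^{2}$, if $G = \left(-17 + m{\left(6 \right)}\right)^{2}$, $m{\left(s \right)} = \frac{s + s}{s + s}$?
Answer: $65536$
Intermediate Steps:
$m{\left(s \right)} = 1$ ($m{\left(s \right)} = \frac{2 s}{2 s} = 2 s \frac{1}{2 s} = 1$)
$G = 256$ ($G = \left(-17 + 1\right)^{2} = \left(-16\right)^{2} = 256$)
$\left(G + 0 \cdot 0 \left(-3\right)\right)^{2} = \left(256 + 0 \cdot 0 \left(-3\right)\right)^{2} = \left(256 + 0 \left(-3\right)\right)^{2} = \left(256 + 0\right)^{2} = 256^{2} = 65536$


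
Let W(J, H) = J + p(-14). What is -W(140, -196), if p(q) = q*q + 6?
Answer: -342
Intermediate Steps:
p(q) = 6 + q² (p(q) = q² + 6 = 6 + q²)
W(J, H) = 202 + J (W(J, H) = J + (6 + (-14)²) = J + (6 + 196) = J + 202 = 202 + J)
-W(140, -196) = -(202 + 140) = -1*342 = -342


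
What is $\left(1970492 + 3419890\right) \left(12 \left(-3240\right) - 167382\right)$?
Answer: $-1111830972084$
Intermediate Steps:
$\left(1970492 + 3419890\right) \left(12 \left(-3240\right) - 167382\right) = 5390382 \left(-38880 - 167382\right) = 5390382 \left(-206262\right) = -1111830972084$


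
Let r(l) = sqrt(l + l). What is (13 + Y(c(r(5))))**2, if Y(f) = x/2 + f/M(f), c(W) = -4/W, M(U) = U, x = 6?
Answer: 289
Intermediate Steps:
r(l) = sqrt(2)*sqrt(l) (r(l) = sqrt(2*l) = sqrt(2)*sqrt(l))
Y(f) = 4 (Y(f) = 6/2 + f/f = 6*(1/2) + 1 = 3 + 1 = 4)
(13 + Y(c(r(5))))**2 = (13 + 4)**2 = 17**2 = 289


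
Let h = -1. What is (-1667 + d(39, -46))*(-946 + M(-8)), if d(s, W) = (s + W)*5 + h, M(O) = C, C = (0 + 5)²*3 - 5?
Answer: 1491828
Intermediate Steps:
C = 70 (C = 5²*3 - 5 = 25*3 - 5 = 75 - 5 = 70)
M(O) = 70
d(s, W) = -1 + 5*W + 5*s (d(s, W) = (s + W)*5 - 1 = (W + s)*5 - 1 = (5*W + 5*s) - 1 = -1 + 5*W + 5*s)
(-1667 + d(39, -46))*(-946 + M(-8)) = (-1667 + (-1 + 5*(-46) + 5*39))*(-946 + 70) = (-1667 + (-1 - 230 + 195))*(-876) = (-1667 - 36)*(-876) = -1703*(-876) = 1491828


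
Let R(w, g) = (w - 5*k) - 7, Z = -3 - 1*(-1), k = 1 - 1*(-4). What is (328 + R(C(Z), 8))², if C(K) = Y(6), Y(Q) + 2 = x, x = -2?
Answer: 85264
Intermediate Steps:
k = 5 (k = 1 + 4 = 5)
Z = -2 (Z = -3 + 1 = -2)
Y(Q) = -4 (Y(Q) = -2 - 2 = -4)
C(K) = -4
R(w, g) = -32 + w (R(w, g) = (w - 5*5) - 7 = (w - 25) - 7 = (-25 + w) - 7 = -32 + w)
(328 + R(C(Z), 8))² = (328 + (-32 - 4))² = (328 - 36)² = 292² = 85264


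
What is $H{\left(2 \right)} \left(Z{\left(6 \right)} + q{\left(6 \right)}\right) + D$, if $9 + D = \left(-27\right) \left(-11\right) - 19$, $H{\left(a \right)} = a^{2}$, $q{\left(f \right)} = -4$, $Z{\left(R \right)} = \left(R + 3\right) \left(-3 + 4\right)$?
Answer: $289$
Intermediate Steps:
$Z{\left(R \right)} = 3 + R$ ($Z{\left(R \right)} = \left(3 + R\right) 1 = 3 + R$)
$D = 269$ ($D = -9 - -278 = -9 + \left(297 - 19\right) = -9 + 278 = 269$)
$H{\left(2 \right)} \left(Z{\left(6 \right)} + q{\left(6 \right)}\right) + D = 2^{2} \left(\left(3 + 6\right) - 4\right) + 269 = 4 \left(9 - 4\right) + 269 = 4 \cdot 5 + 269 = 20 + 269 = 289$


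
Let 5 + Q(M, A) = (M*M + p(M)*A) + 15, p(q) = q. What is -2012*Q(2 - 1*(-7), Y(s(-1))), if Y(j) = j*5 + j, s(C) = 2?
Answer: -400388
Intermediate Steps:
Y(j) = 6*j (Y(j) = 5*j + j = 6*j)
Q(M, A) = 10 + M² + A*M (Q(M, A) = -5 + ((M*M + M*A) + 15) = -5 + ((M² + A*M) + 15) = -5 + (15 + M² + A*M) = 10 + M² + A*M)
-2012*Q(2 - 1*(-7), Y(s(-1))) = -2012*(10 + (2 - 1*(-7))² + (6*2)*(2 - 1*(-7))) = -2012*(10 + (2 + 7)² + 12*(2 + 7)) = -2012*(10 + 9² + 12*9) = -2012*(10 + 81 + 108) = -2012*199 = -400388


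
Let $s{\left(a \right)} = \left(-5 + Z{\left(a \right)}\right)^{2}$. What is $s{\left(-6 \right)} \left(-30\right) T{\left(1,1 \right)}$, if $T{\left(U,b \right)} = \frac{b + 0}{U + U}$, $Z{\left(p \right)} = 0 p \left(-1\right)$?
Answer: $-375$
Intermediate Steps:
$Z{\left(p \right)} = 0$ ($Z{\left(p \right)} = 0 \left(-1\right) = 0$)
$s{\left(a \right)} = 25$ ($s{\left(a \right)} = \left(-5 + 0\right)^{2} = \left(-5\right)^{2} = 25$)
$T{\left(U,b \right)} = \frac{b}{2 U}$
$s{\left(-6 \right)} \left(-30\right) T{\left(1,1 \right)} = 25 \left(-30\right) \frac{1}{2} \cdot 1 \cdot 1^{-1} = - 750 \cdot \frac{1}{2} \cdot 1 \cdot 1 = \left(-750\right) \frac{1}{2} = -375$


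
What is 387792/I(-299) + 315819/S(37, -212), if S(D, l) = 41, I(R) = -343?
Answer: 92426445/14063 ≈ 6572.3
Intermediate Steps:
387792/I(-299) + 315819/S(37, -212) = 387792/(-343) + 315819/41 = 387792*(-1/343) + 315819*(1/41) = -387792/343 + 315819/41 = 92426445/14063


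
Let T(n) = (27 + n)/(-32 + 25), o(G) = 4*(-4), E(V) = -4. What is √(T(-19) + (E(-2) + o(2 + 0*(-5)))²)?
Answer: 2*√4886/7 ≈ 19.971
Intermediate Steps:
o(G) = -16
T(n) = -27/7 - n/7 (T(n) = (27 + n)/(-7) = (27 + n)*(-⅐) = -27/7 - n/7)
√(T(-19) + (E(-2) + o(2 + 0*(-5)))²) = √((-27/7 - ⅐*(-19)) + (-4 - 16)²) = √((-27/7 + 19/7) + (-20)²) = √(-8/7 + 400) = √(2792/7) = 2*√4886/7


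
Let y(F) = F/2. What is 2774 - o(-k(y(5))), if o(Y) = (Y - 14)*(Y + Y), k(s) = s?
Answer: 5383/2 ≈ 2691.5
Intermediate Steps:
y(F) = F/2 (y(F) = F*(½) = F/2)
o(Y) = 2*Y*(-14 + Y) (o(Y) = (-14 + Y)*(2*Y) = 2*Y*(-14 + Y))
2774 - o(-k(y(5))) = 2774 - 2*(-5/2)*(-14 - 5/2) = 2774 - 2*(-1*5/2)*(-14 - 1*5/2) = 2774 - 2*(-5)*(-14 - 5/2)/2 = 2774 - 2*(-5)*(-33)/(2*2) = 2774 - 1*165/2 = 2774 - 165/2 = 5383/2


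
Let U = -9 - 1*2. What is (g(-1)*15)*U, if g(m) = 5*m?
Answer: 825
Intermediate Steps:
U = -11 (U = -9 - 2 = -11)
(g(-1)*15)*U = ((5*(-1))*15)*(-11) = -5*15*(-11) = -75*(-11) = 825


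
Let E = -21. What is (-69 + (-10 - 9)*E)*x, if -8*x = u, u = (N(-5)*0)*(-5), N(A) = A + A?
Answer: 0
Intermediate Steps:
N(A) = 2*A
u = 0 (u = ((2*(-5))*0)*(-5) = -10*0*(-5) = 0*(-5) = 0)
x = 0 (x = -⅛*0 = 0)
(-69 + (-10 - 9)*E)*x = (-69 + (-10 - 9)*(-21))*0 = (-69 - 19*(-21))*0 = (-69 + 399)*0 = 330*0 = 0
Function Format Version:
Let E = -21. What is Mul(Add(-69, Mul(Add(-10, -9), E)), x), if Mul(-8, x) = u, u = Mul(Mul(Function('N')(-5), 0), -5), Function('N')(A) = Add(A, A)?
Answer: 0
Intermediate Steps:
Function('N')(A) = Mul(2, A)
u = 0 (u = Mul(Mul(Mul(2, -5), 0), -5) = Mul(Mul(-10, 0), -5) = Mul(0, -5) = 0)
x = 0 (x = Mul(Rational(-1, 8), 0) = 0)
Mul(Add(-69, Mul(Add(-10, -9), E)), x) = Mul(Add(-69, Mul(Add(-10, -9), -21)), 0) = Mul(Add(-69, Mul(-19, -21)), 0) = Mul(Add(-69, 399), 0) = Mul(330, 0) = 0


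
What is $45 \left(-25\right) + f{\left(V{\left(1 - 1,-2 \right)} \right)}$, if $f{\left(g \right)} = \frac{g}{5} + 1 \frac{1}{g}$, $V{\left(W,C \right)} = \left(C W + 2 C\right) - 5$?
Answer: $- \frac{50711}{45} \approx -1126.9$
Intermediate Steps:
$V{\left(W,C \right)} = -5 + 2 C + C W$ ($V{\left(W,C \right)} = \left(2 C + C W\right) - 5 = -5 + 2 C + C W$)
$f{\left(g \right)} = \frac{1}{g} + \frac{g}{5}$ ($f{\left(g \right)} = g \frac{1}{5} + \frac{1}{g} = \frac{g}{5} + \frac{1}{g} = \frac{1}{g} + \frac{g}{5}$)
$45 \left(-25\right) + f{\left(V{\left(1 - 1,-2 \right)} \right)} = 45 \left(-25\right) + \left(\frac{1}{-5 + 2 \left(-2\right) - 2 \left(1 - 1\right)} + \frac{-5 + 2 \left(-2\right) - 2 \left(1 - 1\right)}{5}\right) = -1125 + \left(\frac{1}{-5 - 4 - 0} + \frac{-5 - 4 - 0}{5}\right) = -1125 + \left(\frac{1}{-5 - 4 + 0} + \frac{-5 - 4 + 0}{5}\right) = -1125 + \left(\frac{1}{-9} + \frac{1}{5} \left(-9\right)\right) = -1125 - \frac{86}{45} = - \frac{50711}{45}$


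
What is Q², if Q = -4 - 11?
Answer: 225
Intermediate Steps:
Q = -15
Q² = (-15)² = 225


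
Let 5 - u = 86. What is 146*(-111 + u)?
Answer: -28032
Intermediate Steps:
u = -81 (u = 5 - 1*86 = 5 - 86 = -81)
146*(-111 + u) = 146*(-111 - 81) = 146*(-192) = -28032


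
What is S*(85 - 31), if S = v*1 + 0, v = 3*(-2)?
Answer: -324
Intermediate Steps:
v = -6
S = -6 (S = -6*1 + 0 = -6 + 0 = -6)
S*(85 - 31) = -6*(85 - 31) = -6*54 = -324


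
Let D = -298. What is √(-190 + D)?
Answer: 2*I*√122 ≈ 22.091*I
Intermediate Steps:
√(-190 + D) = √(-190 - 298) = √(-488) = 2*I*√122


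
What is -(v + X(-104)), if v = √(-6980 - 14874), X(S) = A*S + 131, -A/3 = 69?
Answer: -21659 - 7*I*√446 ≈ -21659.0 - 147.83*I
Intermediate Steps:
A = -207 (A = -3*69 = -207)
X(S) = 131 - 207*S (X(S) = -207*S + 131 = 131 - 207*S)
v = 7*I*√446 (v = √(-21854) = 7*I*√446 ≈ 147.83*I)
-(v + X(-104)) = -(7*I*√446 + (131 - 207*(-104))) = -(7*I*√446 + (131 + 21528)) = -(7*I*√446 + 21659) = -(21659 + 7*I*√446) = -21659 - 7*I*√446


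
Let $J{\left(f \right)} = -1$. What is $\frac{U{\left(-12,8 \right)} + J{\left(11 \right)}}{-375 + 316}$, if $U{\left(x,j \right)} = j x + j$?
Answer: $\frac{89}{59} \approx 1.5085$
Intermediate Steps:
$U{\left(x,j \right)} = j + j x$
$\frac{U{\left(-12,8 \right)} + J{\left(11 \right)}}{-375 + 316} = \frac{8 \left(1 - 12\right) - 1}{-375 + 316} = \frac{8 \left(-11\right) - 1}{-59} = \left(-88 - 1\right) \left(- \frac{1}{59}\right) = \left(-89\right) \left(- \frac{1}{59}\right) = \frac{89}{59}$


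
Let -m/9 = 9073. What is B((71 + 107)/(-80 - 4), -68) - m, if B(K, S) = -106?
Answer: 81551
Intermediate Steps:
m = -81657 (m = -9*9073 = -81657)
B((71 + 107)/(-80 - 4), -68) - m = -106 - 1*(-81657) = -106 + 81657 = 81551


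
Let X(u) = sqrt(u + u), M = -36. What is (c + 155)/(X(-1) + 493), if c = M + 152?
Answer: 133603/243051 - 271*I*sqrt(2)/243051 ≈ 0.54969 - 0.0015768*I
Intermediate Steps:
c = 116 (c = -36 + 152 = 116)
X(u) = sqrt(2)*sqrt(u) (X(u) = sqrt(2*u) = sqrt(2)*sqrt(u))
(c + 155)/(X(-1) + 493) = (116 + 155)/(sqrt(2)*sqrt(-1) + 493) = 271/(sqrt(2)*I + 493) = 271/(I*sqrt(2) + 493) = 271/(493 + I*sqrt(2))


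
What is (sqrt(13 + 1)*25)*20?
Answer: 500*sqrt(14) ≈ 1870.8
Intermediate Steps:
(sqrt(13 + 1)*25)*20 = (sqrt(14)*25)*20 = (25*sqrt(14))*20 = 500*sqrt(14)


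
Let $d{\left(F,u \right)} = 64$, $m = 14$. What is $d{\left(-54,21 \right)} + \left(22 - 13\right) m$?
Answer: $190$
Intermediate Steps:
$d{\left(-54,21 \right)} + \left(22 - 13\right) m = 64 + \left(22 - 13\right) 14 = 64 + 9 \cdot 14 = 64 + 126 = 190$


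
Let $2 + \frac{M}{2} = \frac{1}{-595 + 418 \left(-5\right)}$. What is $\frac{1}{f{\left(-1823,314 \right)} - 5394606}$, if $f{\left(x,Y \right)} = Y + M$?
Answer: $- \frac{2685}{14483684762} \approx -1.8538 \cdot 10^{-7}$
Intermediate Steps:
$M = - \frac{10742}{2685}$ ($M = -4 + \frac{2}{-595 + 418 \left(-5\right)} = -4 + \frac{2}{-595 - 2090} = -4 + \frac{2}{-2685} = -4 + 2 \left(- \frac{1}{2685}\right) = -4 - \frac{2}{2685} = - \frac{10742}{2685} \approx -4.0007$)
$f{\left(x,Y \right)} = - \frac{10742}{2685} + Y$ ($f{\left(x,Y \right)} = Y - \frac{10742}{2685} = - \frac{10742}{2685} + Y$)
$\frac{1}{f{\left(-1823,314 \right)} - 5394606} = \frac{1}{\left(- \frac{10742}{2685} + 314\right) - 5394606} = \frac{1}{\frac{832348}{2685} - 5394606} = \frac{1}{- \frac{14483684762}{2685}} = - \frac{2685}{14483684762}$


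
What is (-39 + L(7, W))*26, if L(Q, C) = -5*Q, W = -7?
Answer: -1924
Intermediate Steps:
(-39 + L(7, W))*26 = (-39 - 5*7)*26 = (-39 - 35)*26 = -74*26 = -1924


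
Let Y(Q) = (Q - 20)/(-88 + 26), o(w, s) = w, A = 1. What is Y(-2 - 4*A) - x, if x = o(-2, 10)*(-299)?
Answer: -18525/31 ≈ -597.58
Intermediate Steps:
Y(Q) = 10/31 - Q/62 (Y(Q) = (-20 + Q)/(-62) = (-20 + Q)*(-1/62) = 10/31 - Q/62)
x = 598 (x = -2*(-299) = 598)
Y(-2 - 4*A) - x = (10/31 - (-2 - 4*1)/62) - 1*598 = (10/31 - (-2 - 4)/62) - 598 = (10/31 - 1/62*(-6)) - 598 = (10/31 + 3/31) - 598 = 13/31 - 598 = -18525/31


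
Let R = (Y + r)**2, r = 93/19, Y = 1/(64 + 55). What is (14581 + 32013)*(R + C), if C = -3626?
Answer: -857965671001900/5112121 ≈ -1.6783e+8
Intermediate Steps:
Y = 1/119 ≈ 0.0084034
r = 93/19 (r = 93*(1/19) = 93/19 ≈ 4.8947)
R = 122899396/5112121 (R = (1/119 + 93/19)**2 = (11086/2261)**2 = 122899396/5112121 ≈ 24.041)
(14581 + 32013)*(R + C) = (14581 + 32013)*(122899396/5112121 - 3626) = 46594*(-18413651350/5112121) = -857965671001900/5112121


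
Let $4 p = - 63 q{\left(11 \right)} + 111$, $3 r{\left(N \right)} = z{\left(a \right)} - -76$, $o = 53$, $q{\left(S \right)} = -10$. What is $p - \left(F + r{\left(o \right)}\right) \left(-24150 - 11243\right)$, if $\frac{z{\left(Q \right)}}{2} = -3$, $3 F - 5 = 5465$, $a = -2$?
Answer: $\frac{784311103}{12} \approx 6.5359 \cdot 10^{7}$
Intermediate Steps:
$F = \frac{5470}{3}$ ($F = \frac{5}{3} + \frac{1}{3} \cdot 5465 = \frac{5}{3} + \frac{5465}{3} = \frac{5470}{3} \approx 1823.3$)
$z{\left(Q \right)} = -6$ ($z{\left(Q \right)} = 2 \left(-3\right) = -6$)
$r{\left(N \right)} = \frac{70}{3}$ ($r{\left(N \right)} = \frac{-6 - -76}{3} = \frac{-6 + 76}{3} = \frac{1}{3} \cdot 70 = \frac{70}{3}$)
$p = \frac{741}{4}$ ($p = \frac{\left(-63\right) \left(-10\right) + 111}{4} = \frac{630 + 111}{4} = \frac{1}{4} \cdot 741 = \frac{741}{4} \approx 185.25$)
$p - \left(F + r{\left(o \right)}\right) \left(-24150 - 11243\right) = \frac{741}{4} - \left(\frac{5470}{3} + \frac{70}{3}\right) \left(-24150 - 11243\right) = \frac{741}{4} - \frac{5540}{3} \left(-35393\right) = \frac{741}{4} - - \frac{196077220}{3} = \frac{741}{4} + \frac{196077220}{3} = \frac{784311103}{12}$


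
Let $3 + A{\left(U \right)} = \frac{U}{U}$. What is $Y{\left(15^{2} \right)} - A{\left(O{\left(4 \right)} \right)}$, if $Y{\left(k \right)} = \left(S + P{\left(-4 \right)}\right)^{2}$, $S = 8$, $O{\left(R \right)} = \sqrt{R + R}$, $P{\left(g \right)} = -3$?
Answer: $27$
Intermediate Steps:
$O{\left(R \right)} = \sqrt{2} \sqrt{R}$ ($O{\left(R \right)} = \sqrt{2 R} = \sqrt{2} \sqrt{R}$)
$A{\left(U \right)} = -2$ ($A{\left(U \right)} = -3 + \frac{U}{U} = -3 + 1 = -2$)
$Y{\left(k \right)} = 25$ ($Y{\left(k \right)} = \left(8 - 3\right)^{2} = 5^{2} = 25$)
$Y{\left(15^{2} \right)} - A{\left(O{\left(4 \right)} \right)} = 25 - -2 = 25 + 2 = 27$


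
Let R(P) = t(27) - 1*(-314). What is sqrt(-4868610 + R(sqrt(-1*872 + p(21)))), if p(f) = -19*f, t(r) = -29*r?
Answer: I*sqrt(4869079) ≈ 2206.6*I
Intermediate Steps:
R(P) = -469 (R(P) = -29*27 - 1*(-314) = -783 + 314 = -469)
sqrt(-4868610 + R(sqrt(-1*872 + p(21)))) = sqrt(-4868610 - 469) = sqrt(-4869079) = I*sqrt(4869079)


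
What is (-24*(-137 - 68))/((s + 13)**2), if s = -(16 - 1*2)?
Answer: 4920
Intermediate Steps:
s = -14 (s = -(16 - 2) = -1*14 = -14)
(-24*(-137 - 68))/((s + 13)**2) = (-24*(-137 - 68))/((-14 + 13)**2) = (-24*(-205))/((-1)**2) = 4920/1 = 4920*1 = 4920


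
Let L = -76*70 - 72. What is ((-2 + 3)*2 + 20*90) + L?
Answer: -3590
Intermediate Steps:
L = -5392 (L = -5320 - 72 = -5392)
((-2 + 3)*2 + 20*90) + L = ((-2 + 3)*2 + 20*90) - 5392 = (1*2 + 1800) - 5392 = (2 + 1800) - 5392 = 1802 - 5392 = -3590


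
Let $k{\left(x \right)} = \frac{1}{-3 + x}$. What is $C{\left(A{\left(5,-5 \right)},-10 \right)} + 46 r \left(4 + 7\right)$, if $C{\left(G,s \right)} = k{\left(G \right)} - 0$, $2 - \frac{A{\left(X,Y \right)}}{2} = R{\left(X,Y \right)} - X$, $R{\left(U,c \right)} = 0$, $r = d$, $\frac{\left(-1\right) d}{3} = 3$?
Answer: $- \frac{50093}{11} \approx -4553.9$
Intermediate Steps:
$d = -9$ ($d = \left(-3\right) 3 = -9$)
$r = -9$
$A{\left(X,Y \right)} = 4 + 2 X$ ($A{\left(X,Y \right)} = 4 - 2 \left(0 - X\right) = 4 - 2 \left(- X\right) = 4 + 2 X$)
$C{\left(G,s \right)} = \frac{1}{-3 + G}$ ($C{\left(G,s \right)} = \frac{1}{-3 + G} - 0 = \frac{1}{-3 + G} + 0 = \frac{1}{-3 + G}$)
$C{\left(A{\left(5,-5 \right)},-10 \right)} + 46 r \left(4 + 7\right) = \frac{1}{-3 + \left(4 + 2 \cdot 5\right)} + 46 \left(- 9 \left(4 + 7\right)\right) = \frac{1}{-3 + \left(4 + 10\right)} + 46 \left(\left(-9\right) 11\right) = \frac{1}{-3 + 14} + 46 \left(-99\right) = \frac{1}{11} - 4554 = - \frac{50093}{11}$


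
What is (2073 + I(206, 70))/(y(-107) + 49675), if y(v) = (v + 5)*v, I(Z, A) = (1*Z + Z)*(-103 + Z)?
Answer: 44509/60589 ≈ 0.73460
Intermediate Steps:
I(Z, A) = 2*Z*(-103 + Z) (I(Z, A) = (Z + Z)*(-103 + Z) = (2*Z)*(-103 + Z) = 2*Z*(-103 + Z))
y(v) = v*(5 + v) (y(v) = (5 + v)*v = v*(5 + v))
(2073 + I(206, 70))/(y(-107) + 49675) = (2073 + 2*206*(-103 + 206))/(-107*(5 - 107) + 49675) = (2073 + 2*206*103)/(-107*(-102) + 49675) = (2073 + 42436)/(10914 + 49675) = 44509/60589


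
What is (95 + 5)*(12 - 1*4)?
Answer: 800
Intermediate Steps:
(95 + 5)*(12 - 1*4) = 100*(12 - 4) = 100*8 = 800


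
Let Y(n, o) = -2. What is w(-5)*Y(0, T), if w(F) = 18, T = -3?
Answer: -36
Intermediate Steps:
w(-5)*Y(0, T) = 18*(-2) = -36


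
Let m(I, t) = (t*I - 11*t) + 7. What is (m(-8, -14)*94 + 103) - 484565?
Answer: -458800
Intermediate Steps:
m(I, t) = 7 - 11*t + I*t (m(I, t) = (I*t - 11*t) + 7 = (-11*t + I*t) + 7 = 7 - 11*t + I*t)
(m(-8, -14)*94 + 103) - 484565 = ((7 - 11*(-14) - 8*(-14))*94 + 103) - 484565 = ((7 + 154 + 112)*94 + 103) - 484565 = (273*94 + 103) - 484565 = (25662 + 103) - 484565 = 25765 - 484565 = -458800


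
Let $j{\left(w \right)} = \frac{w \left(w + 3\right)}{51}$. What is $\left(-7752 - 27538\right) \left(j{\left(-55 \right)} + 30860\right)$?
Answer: $- \frac{55642448800}{51} \approx -1.091 \cdot 10^{9}$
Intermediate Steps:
$j{\left(w \right)} = \frac{w \left(3 + w\right)}{51}$ ($j{\left(w \right)} = w \left(3 + w\right) \frac{1}{51} = \frac{w \left(3 + w\right)}{51}$)
$\left(-7752 - 27538\right) \left(j{\left(-55 \right)} + 30860\right) = \left(-7752 - 27538\right) \left(\frac{1}{51} \left(-55\right) \left(3 - 55\right) + 30860\right) = \left(-7752 - 27538\right) \left(\frac{1}{51} \left(-55\right) \left(-52\right) + 30860\right) = \left(-7752 - 27538\right) \left(\frac{2860}{51} + 30860\right) = \left(-35290\right) \frac{1576720}{51} = - \frac{55642448800}{51}$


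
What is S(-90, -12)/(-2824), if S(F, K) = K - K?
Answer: 0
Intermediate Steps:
S(F, K) = 0
S(-90, -12)/(-2824) = 0/(-2824) = 0*(-1/2824) = 0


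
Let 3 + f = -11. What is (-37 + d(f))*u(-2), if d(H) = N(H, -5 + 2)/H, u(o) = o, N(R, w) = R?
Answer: 72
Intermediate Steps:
f = -14 (f = -3 - 11 = -14)
d(H) = 1 (d(H) = H/H = 1)
(-37 + d(f))*u(-2) = (-37 + 1)*(-2) = -36*(-2) = 72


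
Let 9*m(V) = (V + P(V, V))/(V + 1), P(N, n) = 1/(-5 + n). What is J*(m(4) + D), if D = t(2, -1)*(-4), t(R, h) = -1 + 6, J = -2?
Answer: 598/15 ≈ 39.867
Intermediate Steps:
t(R, h) = 5
D = -20 (D = 5*(-4) = -20)
m(V) = (V + 1/(-5 + V))/(9*(1 + V)) (m(V) = ((V + 1/(-5 + V))/(V + 1))/9 = ((V + 1/(-5 + V))/(1 + V))/9 = (V + 1/(-5 + V))/(9*(1 + V)))
J*(m(4) + D) = -2*((1 + 4*(-5 + 4))/(9*(1 + 4)*(-5 + 4)) - 20) = -2*((⅑)*(1 + 4*(-1))/(5*(-1)) - 20) = -2*((⅑)*(⅕)*(-1)*(1 - 4) - 20) = -2*((⅑)*(⅕)*(-1)*(-3) - 20) = -2*(1/15 - 20) = -2*(-299/15) = 598/15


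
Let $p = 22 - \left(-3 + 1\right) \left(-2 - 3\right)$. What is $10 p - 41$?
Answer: $79$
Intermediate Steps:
$p = 12$ ($p = 22 - - 2 \left(-2 - 3\right) = 22 - \left(-2\right) \left(-5\right) = 22 - 10 = 12$)
$10 p - 41 = 10 \cdot 12 - 41 = 120 - 41 = 79$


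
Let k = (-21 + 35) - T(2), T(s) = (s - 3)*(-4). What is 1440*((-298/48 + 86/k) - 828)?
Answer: -1188876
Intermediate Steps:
T(s) = 12 - 4*s (T(s) = (-3 + s)*(-4) = 12 - 4*s)
k = 10 (k = (-21 + 35) - (12 - 4*2) = 14 - (12 - 8) = 14 - 1*4 = 14 - 4 = 10)
1440*((-298/48 + 86/k) - 828) = 1440*((-298/48 + 86/10) - 828) = 1440*((-298*1/48 + 86*(1/10)) - 828) = 1440*((-149/24 + 43/5) - 828) = 1440*(287/120 - 828) = 1440*(-99073/120) = -1188876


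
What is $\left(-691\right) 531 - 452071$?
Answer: $-818992$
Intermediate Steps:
$\left(-691\right) 531 - 452071 = -366921 - 452071 = -818992$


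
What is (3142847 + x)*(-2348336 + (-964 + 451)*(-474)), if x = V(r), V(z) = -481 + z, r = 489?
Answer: -6616256631770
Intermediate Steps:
x = 8 (x = -481 + 489 = 8)
(3142847 + x)*(-2348336 + (-964 + 451)*(-474)) = (3142847 + 8)*(-2348336 + (-964 + 451)*(-474)) = 3142855*(-2348336 - 513*(-474)) = 3142855*(-2348336 + 243162) = 3142855*(-2105174) = -6616256631770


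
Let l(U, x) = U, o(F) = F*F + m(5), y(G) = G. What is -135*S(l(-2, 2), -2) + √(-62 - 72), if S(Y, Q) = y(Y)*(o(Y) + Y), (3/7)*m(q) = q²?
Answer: 16290 + I*√134 ≈ 16290.0 + 11.576*I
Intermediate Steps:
m(q) = 7*q²/3
o(F) = 175/3 + F² (o(F) = F*F + (7/3)*5² = F² + (7/3)*25 = F² + 175/3 = 175/3 + F²)
S(Y, Q) = Y*(175/3 + Y + Y²) (S(Y, Q) = Y*((175/3 + Y²) + Y) = Y*(175/3 + Y + Y²))
-135*S(l(-2, 2), -2) + √(-62 - 72) = -(-270)*(175/3 - 2 + (-2)²) + √(-62 - 72) = -(-270)*(175/3 - 2 + 4) + √(-134) = -(-270)*181/3 + I*√134 = -135*(-362/3) + I*√134 = 16290 + I*√134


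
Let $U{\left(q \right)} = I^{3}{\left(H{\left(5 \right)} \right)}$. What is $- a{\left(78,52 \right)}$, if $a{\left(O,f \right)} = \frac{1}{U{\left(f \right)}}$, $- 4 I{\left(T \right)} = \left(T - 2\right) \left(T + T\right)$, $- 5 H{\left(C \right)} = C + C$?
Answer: $\frac{1}{64} \approx 0.015625$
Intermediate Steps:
$H{\left(C \right)} = - \frac{2 C}{5}$ ($H{\left(C \right)} = - \frac{C + C}{5} = - \frac{2 C}{5}$)
$I{\left(T \right)} = - \frac{T \left(-2 + T\right)}{2}$ ($I{\left(T \right)} = - \frac{\left(T - 2\right) \left(T + T\right)}{4} = - \frac{\left(-2 + T\right) 2 T}{4} = - \frac{2 T \left(-2 + T\right)}{4} = - \frac{T \left(-2 + T\right)}{2}$)
$U{\left(q \right)} = -64$ ($U{\left(q \right)} = \left(\frac{\left(- \frac{2}{5}\right) 5 \left(2 - \left(- \frac{2}{5}\right) 5\right)}{2}\right)^{3} = \left(\frac{1}{2} \left(-2\right) \left(2 - -2\right)\right)^{3} = \left(\frac{1}{2} \left(-2\right) \left(2 + 2\right)\right)^{3} = \left(\frac{1}{2} \left(-2\right) 4\right)^{3} = \left(-4\right)^{3} = -64$)
$a{\left(O,f \right)} = - \frac{1}{64}$ ($a{\left(O,f \right)} = \frac{1}{-64} = - \frac{1}{64}$)
$- a{\left(78,52 \right)} = \left(-1\right) \left(- \frac{1}{64}\right) = \frac{1}{64}$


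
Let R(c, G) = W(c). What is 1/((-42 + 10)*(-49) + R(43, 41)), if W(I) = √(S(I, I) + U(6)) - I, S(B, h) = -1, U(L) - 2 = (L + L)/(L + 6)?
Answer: 1525/2325623 - √2/2325623 ≈ 0.00065513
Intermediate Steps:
U(L) = 2 + 2*L/(6 + L) (U(L) = 2 + (L + L)/(L + 6) = 2 + (2*L)/(6 + L) = 2 + 2*L/(6 + L))
W(I) = √2 - I (W(I) = √(-1 + 4*(3 + 6)/(6 + 6)) - I = √(-1 + 4*9/12) - I = √(-1 + 4*(1/12)*9) - I = √(-1 + 3) - I = √2 - I)
R(c, G) = √2 - c
1/((-42 + 10)*(-49) + R(43, 41)) = 1/((-42 + 10)*(-49) + (√2 - 1*43)) = 1/(-32*(-49) + (√2 - 43)) = 1/(1568 + (-43 + √2)) = 1/(1525 + √2)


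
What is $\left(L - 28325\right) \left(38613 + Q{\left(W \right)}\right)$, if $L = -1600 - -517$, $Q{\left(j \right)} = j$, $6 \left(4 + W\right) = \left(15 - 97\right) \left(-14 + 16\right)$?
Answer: $- \frac{3403828960}{3} \approx -1.1346 \cdot 10^{9}$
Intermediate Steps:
$W = - \frac{94}{3}$ ($W = -4 + \frac{\left(15 - 97\right) \left(-14 + 16\right)}{6} = -4 + \frac{\left(-82\right) 2}{6} = -4 + \frac{1}{6} \left(-164\right) = -4 - \frac{82}{3} = - \frac{94}{3} \approx -31.333$)
$L = -1083$ ($L = -1600 + 517 = -1083$)
$\left(L - 28325\right) \left(38613 + Q{\left(W \right)}\right) = \left(-1083 - 28325\right) \left(38613 - \frac{94}{3}\right) = \left(-29408\right) \frac{115745}{3} = - \frac{3403828960}{3}$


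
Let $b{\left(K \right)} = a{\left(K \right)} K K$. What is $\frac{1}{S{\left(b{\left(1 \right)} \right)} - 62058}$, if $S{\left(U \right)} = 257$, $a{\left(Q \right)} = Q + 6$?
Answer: $- \frac{1}{61801} \approx -1.6181 \cdot 10^{-5}$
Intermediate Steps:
$a{\left(Q \right)} = 6 + Q$
$b{\left(K \right)} = K^{2} \left(6 + K\right)$ ($b{\left(K \right)} = \left(6 + K\right) K K = K \left(6 + K\right) K = K^{2} \left(6 + K\right)$)
$\frac{1}{S{\left(b{\left(1 \right)} \right)} - 62058} = \frac{1}{257 - 62058} = \frac{1}{-61801} = - \frac{1}{61801}$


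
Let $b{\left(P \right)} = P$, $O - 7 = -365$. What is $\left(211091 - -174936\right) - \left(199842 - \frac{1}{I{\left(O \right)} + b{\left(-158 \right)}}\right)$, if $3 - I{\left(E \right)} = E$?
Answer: $\frac{37795556}{203} \approx 1.8619 \cdot 10^{5}$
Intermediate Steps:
$O = -358$ ($O = 7 - 365 = -358$)
$I{\left(E \right)} = 3 - E$
$\left(211091 - -174936\right) - \left(199842 - \frac{1}{I{\left(O \right)} + b{\left(-158 \right)}}\right) = \left(211091 - -174936\right) - \left(199842 - \frac{1}{\left(3 - -358\right) - 158}\right) = \left(211091 + 174936\right) - \left(199842 - \frac{1}{\left(3 + 358\right) - 158}\right) = 386027 - \left(199842 - \frac{1}{361 - 158}\right) = 386027 - \left(199842 - \frac{1}{203}\right) = 386027 + \left(\left(-98817 + \frac{1}{203}\right) - 101025\right) = 386027 - \frac{40567925}{203} = \frac{37795556}{203}$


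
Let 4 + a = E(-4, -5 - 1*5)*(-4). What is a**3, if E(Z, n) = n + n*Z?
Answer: -1906624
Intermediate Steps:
E(Z, n) = n + Z*n
a = -124 (a = -4 + ((-5 - 1*5)*(1 - 4))*(-4) = -4 + ((-5 - 5)*(-3))*(-4) = -4 - 10*(-3)*(-4) = -4 + 30*(-4) = -4 - 120 = -124)
a**3 = (-124)**3 = -1906624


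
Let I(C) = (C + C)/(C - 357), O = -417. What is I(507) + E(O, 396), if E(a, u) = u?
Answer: 10069/25 ≈ 402.76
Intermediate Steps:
I(C) = 2*C/(-357 + C) (I(C) = (2*C)/(-357 + C) = 2*C/(-357 + C))
I(507) + E(O, 396) = 2*507/(-357 + 507) + 396 = 2*507/150 + 396 = 2*507*(1/150) + 396 = 169/25 + 396 = 10069/25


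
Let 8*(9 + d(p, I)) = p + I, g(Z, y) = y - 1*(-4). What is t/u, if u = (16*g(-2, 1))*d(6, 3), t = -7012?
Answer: 3506/315 ≈ 11.130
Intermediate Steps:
g(Z, y) = 4 + y (g(Z, y) = y + 4 = 4 + y)
d(p, I) = -9 + I/8 + p/8 (d(p, I) = -9 + (p + I)/8 = -9 + (I + p)/8 = -9 + (I/8 + p/8) = -9 + I/8 + p/8)
u = -630 (u = (16*(4 + 1))*(-9 + (⅛)*3 + (⅛)*6) = (16*5)*(-9 + 3/8 + ¾) = 80*(-63/8) = -630)
t/u = -7012/(-630) = -7012*(-1/630) = 3506/315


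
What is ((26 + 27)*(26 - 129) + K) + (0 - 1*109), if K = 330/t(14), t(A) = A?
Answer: -38811/7 ≈ -5544.4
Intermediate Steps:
K = 165/7 (K = 330/14 = 330*(1/14) = 165/7 ≈ 23.571)
((26 + 27)*(26 - 129) + K) + (0 - 1*109) = ((26 + 27)*(26 - 129) + 165/7) + (0 - 1*109) = (53*(-103) + 165/7) + (0 - 109) = (-5459 + 165/7) - 109 = -38048/7 - 109 = -38811/7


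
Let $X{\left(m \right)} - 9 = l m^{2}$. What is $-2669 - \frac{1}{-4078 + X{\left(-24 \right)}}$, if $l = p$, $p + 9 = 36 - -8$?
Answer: $- \frac{42946880}{16091} \approx -2669.0$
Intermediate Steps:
$p = 35$ ($p = -9 + \left(36 - -8\right) = -9 + \left(36 + 8\right) = -9 + 44 = 35$)
$l = 35$
$X{\left(m \right)} = 9 + 35 m^{2}$
$-2669 - \frac{1}{-4078 + X{\left(-24 \right)}} = -2669 - \frac{1}{-4078 + \left(9 + 35 \left(-24\right)^{2}\right)} = -2669 - \frac{1}{-4078 + \left(9 + 35 \cdot 576\right)} = -2669 - \frac{1}{-4078 + \left(9 + 20160\right)} = -2669 - \frac{1}{-4078 + 20169} = -2669 - \frac{1}{16091} = - \frac{42946880}{16091}$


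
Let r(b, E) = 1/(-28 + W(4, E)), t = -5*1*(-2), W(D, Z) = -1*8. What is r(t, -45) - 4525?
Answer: -162901/36 ≈ -4525.0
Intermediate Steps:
W(D, Z) = -8
t = 10 (t = -5*(-2) = 10)
r(b, E) = -1/36 (r(b, E) = 1/(-28 - 8) = 1/(-36) = -1/36)
r(t, -45) - 4525 = -1/36 - 4525 = -162901/36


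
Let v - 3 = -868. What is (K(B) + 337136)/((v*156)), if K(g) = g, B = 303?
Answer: -337439/134940 ≈ -2.5007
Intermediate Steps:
v = -865 (v = 3 - 868 = -865)
(K(B) + 337136)/((v*156)) = (303 + 337136)/((-865*156)) = 337439/(-134940) = 337439*(-1/134940) = -337439/134940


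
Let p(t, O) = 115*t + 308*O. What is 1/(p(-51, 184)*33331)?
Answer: 1/1693448117 ≈ 5.9051e-10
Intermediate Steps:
1/(p(-51, 184)*33331) = 1/((115*(-51) + 308*184)*33331) = (1/33331)/(-5865 + 56672) = (1/33331)/50807 = (1/50807)*(1/33331) = 1/1693448117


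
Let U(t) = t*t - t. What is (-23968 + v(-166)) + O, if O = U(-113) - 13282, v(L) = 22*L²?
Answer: 581864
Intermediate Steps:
U(t) = t² - t
O = -400 (O = -113*(-1 - 113) - 13282 = -113*(-114) - 13282 = 12882 - 13282 = -400)
(-23968 + v(-166)) + O = (-23968 + 22*(-166)²) - 400 = (-23968 + 22*27556) - 400 = (-23968 + 606232) - 400 = 582264 - 400 = 581864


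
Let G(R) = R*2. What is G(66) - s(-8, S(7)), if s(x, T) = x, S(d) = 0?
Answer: 140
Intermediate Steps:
G(R) = 2*R
G(66) - s(-8, S(7)) = 2*66 - 1*(-8) = 132 + 8 = 140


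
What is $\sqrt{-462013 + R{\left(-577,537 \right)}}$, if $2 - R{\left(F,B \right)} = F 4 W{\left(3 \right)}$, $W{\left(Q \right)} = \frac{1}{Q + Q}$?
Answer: $\frac{i \sqrt{4154637}}{3} \approx 679.43 i$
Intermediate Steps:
$W{\left(Q \right)} = \frac{1}{2 Q}$
$R{\left(F,B \right)} = 2 - \frac{2 F}{3}$ ($R{\left(F,B \right)} = 2 - F 4 \frac{1}{2 \cdot 3} = 2 - 4 F \frac{1}{2} \cdot \frac{1}{3} = 2 - 4 F \frac{1}{6} = 2 - \frac{2 F}{3}$)
$\sqrt{-462013 + R{\left(-577,537 \right)}} = \sqrt{-462013 + \left(2 - - \frac{1154}{3}\right)} = \sqrt{-462013 + \left(2 + \frac{1154}{3}\right)} = \sqrt{-462013 + \frac{1160}{3}} = \sqrt{- \frac{1384879}{3}} = \frac{i \sqrt{4154637}}{3}$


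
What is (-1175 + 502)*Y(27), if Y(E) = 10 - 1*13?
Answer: 2019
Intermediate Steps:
Y(E) = -3 (Y(E) = 10 - 13 = -3)
(-1175 + 502)*Y(27) = (-1175 + 502)*(-3) = -673*(-3) = 2019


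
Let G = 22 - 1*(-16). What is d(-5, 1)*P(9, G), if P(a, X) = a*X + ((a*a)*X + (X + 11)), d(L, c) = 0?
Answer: 0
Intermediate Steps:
G = 38 (G = 22 + 16 = 38)
P(a, X) = 11 + X + X*a + X*a**2 (P(a, X) = X*a + (a**2*X + (11 + X)) = X*a + (X*a**2 + (11 + X)) = X*a + (11 + X + X*a**2) = 11 + X + X*a + X*a**2)
d(-5, 1)*P(9, G) = 0*(11 + 38 + 38*9 + 38*9**2) = 0*(11 + 38 + 342 + 38*81) = 0*(11 + 38 + 342 + 3078) = 0*3469 = 0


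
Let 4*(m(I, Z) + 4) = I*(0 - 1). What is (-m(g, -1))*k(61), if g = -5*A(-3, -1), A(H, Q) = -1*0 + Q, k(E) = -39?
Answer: -819/4 ≈ -204.75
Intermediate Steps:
A(H, Q) = Q (A(H, Q) = 0 + Q = Q)
g = 5 (g = -5*(-1) = 5)
m(I, Z) = -4 - I/4 (m(I, Z) = -4 + (I*(0 - 1))/4 = -4 + (I*(-1))/4 = -4 + (-I)/4 = -4 - I/4)
(-m(g, -1))*k(61) = -(-4 - 1/4*5)*(-39) = -(-4 - 5/4)*(-39) = -1*(-21/4)*(-39) = (21/4)*(-39) = -819/4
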